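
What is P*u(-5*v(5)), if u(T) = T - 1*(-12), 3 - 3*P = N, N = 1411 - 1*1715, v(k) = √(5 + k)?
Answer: 1228 - 1535*√10/3 ≈ -390.03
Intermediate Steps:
N = -304 (N = 1411 - 1715 = -304)
P = 307/3 (P = 1 - ⅓*(-304) = 1 + 304/3 = 307/3 ≈ 102.33)
u(T) = 12 + T (u(T) = T + 12 = 12 + T)
P*u(-5*v(5)) = 307*(12 - 5*√(5 + 5))/3 = 307*(12 - 5*√10)/3 = 1228 - 1535*√10/3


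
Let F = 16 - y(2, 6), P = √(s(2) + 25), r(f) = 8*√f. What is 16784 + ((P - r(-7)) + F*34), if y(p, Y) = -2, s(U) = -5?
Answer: 17396 + 2*√5 - 8*I*√7 ≈ 17400.0 - 21.166*I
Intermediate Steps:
P = 2*√5 (P = √(-5 + 25) = √20 = 2*√5 ≈ 4.4721)
F = 18 (F = 16 - 1*(-2) = 16 + 2 = 18)
16784 + ((P - r(-7)) + F*34) = 16784 + ((2*√5 - 8*√(-7)) + 18*34) = 16784 + ((2*√5 - 8*I*√7) + 612) = 16784 + (612 + 2*√5 - 8*I*√7) = 17396 + 2*√5 - 8*I*√7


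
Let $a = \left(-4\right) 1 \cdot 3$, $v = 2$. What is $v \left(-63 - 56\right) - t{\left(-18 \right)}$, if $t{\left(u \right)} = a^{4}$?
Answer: $-20974$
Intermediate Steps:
$a = -12$ ($a = \left(-4\right) 3 = -12$)
$t{\left(u \right)} = 20736$ ($t{\left(u \right)} = \left(-12\right)^{4} = 20736$)
$v \left(-63 - 56\right) - t{\left(-18 \right)} = 2 \left(-63 - 56\right) - 20736 = 2 \left(-119\right) - 20736 = -238 - 20736 = -20974$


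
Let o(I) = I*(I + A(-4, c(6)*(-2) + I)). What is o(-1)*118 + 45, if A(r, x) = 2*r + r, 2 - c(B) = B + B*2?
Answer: 1579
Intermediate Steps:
c(B) = 2 - 3*B (c(B) = 2 - (B + B*2) = 2 - (B + 2*B) = 2 - 3*B)
A(r, x) = 3*r
o(I) = I*(-12 + I) (o(I) = I*(I + 3*(-4)) = I*(I - 12) = I*(-12 + I))
o(-1)*118 + 45 = -(-12 - 1)*118 + 45 = -1*(-13)*118 + 45 = 13*118 + 45 = 1534 + 45 = 1579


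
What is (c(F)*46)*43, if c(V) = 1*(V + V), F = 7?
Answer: 27692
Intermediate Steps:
c(V) = 2*V (c(V) = 1*(2*V) = 2*V)
(c(F)*46)*43 = ((2*7)*46)*43 = (14*46)*43 = 644*43 = 27692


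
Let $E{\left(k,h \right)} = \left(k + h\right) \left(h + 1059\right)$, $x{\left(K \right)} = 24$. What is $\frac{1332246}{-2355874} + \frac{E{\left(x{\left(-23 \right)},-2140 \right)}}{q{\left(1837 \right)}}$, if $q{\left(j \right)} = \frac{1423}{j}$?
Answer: $\frac{4949627249936495}{1676204351} \approx 2.9529 \cdot 10^{6}$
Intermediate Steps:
$E{\left(k,h \right)} = \left(1059 + h\right) \left(h + k\right)$ ($E{\left(k,h \right)} = \left(h + k\right) \left(1059 + h\right) = \left(1059 + h\right) \left(h + k\right)$)
$\frac{1332246}{-2355874} + \frac{E{\left(x{\left(-23 \right)},-2140 \right)}}{q{\left(1837 \right)}} = \frac{1332246}{-2355874} + \frac{\left(-2140\right)^{2} + 1059 \left(-2140\right) + 1059 \cdot 24 - 51360}{1423 \cdot \frac{1}{1837}} = 1332246 \left(- \frac{1}{2355874}\right) + \frac{4579600 - 2266260 + 25416 - 51360}{1423 \cdot \frac{1}{1837}} = - \frac{666123}{1177937} + \frac{2287396}{\frac{1423}{1837}} = - \frac{666123}{1177937} + 2287396 \cdot \frac{1837}{1423} = - \frac{666123}{1177937} + \frac{4201946452}{1423} = \frac{4949627249936495}{1676204351}$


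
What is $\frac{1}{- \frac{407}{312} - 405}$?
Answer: $- \frac{312}{126767} \approx -0.0024612$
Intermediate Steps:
$\frac{1}{- \frac{407}{312} - 405} = \frac{1}{- \frac{126767}{312}} = - \frac{312}{126767}$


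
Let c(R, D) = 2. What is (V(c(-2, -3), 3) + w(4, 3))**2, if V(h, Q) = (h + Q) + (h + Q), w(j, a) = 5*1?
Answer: 225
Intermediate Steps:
w(j, a) = 5
V(h, Q) = 2*Q + 2*h (V(h, Q) = (Q + h) + (Q + h) = 2*Q + 2*h)
(V(c(-2, -3), 3) + w(4, 3))**2 = ((2*3 + 2*2) + 5)**2 = ((6 + 4) + 5)**2 = (10 + 5)**2 = 15**2 = 225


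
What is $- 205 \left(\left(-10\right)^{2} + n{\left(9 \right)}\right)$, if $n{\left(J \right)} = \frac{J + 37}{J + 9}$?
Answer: $- \frac{189215}{9} \approx -21024.0$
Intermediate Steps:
$n{\left(J \right)} = \frac{37 + J}{9 + J}$
$- 205 \left(\left(-10\right)^{2} + n{\left(9 \right)}\right) = - 205 \left(\left(-10\right)^{2} + \frac{37 + 9}{9 + 9}\right) = - 205 \left(100 + \frac{1}{18} \cdot 46\right) = - 205 \left(100 + \frac{23}{9}\right) = \left(-205\right) \frac{923}{9} = - \frac{189215}{9}$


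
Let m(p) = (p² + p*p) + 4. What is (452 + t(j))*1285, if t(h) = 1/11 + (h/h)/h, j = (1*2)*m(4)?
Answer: 460116095/792 ≈ 5.8096e+5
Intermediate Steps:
m(p) = 4 + 2*p² (m(p) = (p² + p²) + 4 = 2*p² + 4 = 4 + 2*p²)
j = 72 (j = (1*2)*(4 + 2*4²) = 2*(4 + 2*16) = 2*(4 + 32) = 2*36 = 72)
t(h) = 1/11 + 1/h (t(h) = 1*(1/11) + 1/h = 1/11 + 1/h)
(452 + t(j))*1285 = (452 + (1/11)*(11 + 72)/72)*1285 = (452 + (1/11)*(1/72)*83)*1285 = (452 + 83/792)*1285 = (358067/792)*1285 = 460116095/792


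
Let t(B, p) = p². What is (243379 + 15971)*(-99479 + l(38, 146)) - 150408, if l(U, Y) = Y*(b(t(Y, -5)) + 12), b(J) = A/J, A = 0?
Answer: -25345647858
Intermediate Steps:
b(J) = 0 (b(J) = 0/J = 0)
l(U, Y) = 12*Y (l(U, Y) = Y*(0 + 12) = Y*12 = 12*Y)
(243379 + 15971)*(-99479 + l(38, 146)) - 150408 = (243379 + 15971)*(-99479 + 12*146) - 150408 = 259350*(-99479 + 1752) - 150408 = 259350*(-97727) - 150408 = -25345497450 - 150408 = -25345647858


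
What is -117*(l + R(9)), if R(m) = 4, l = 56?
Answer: -7020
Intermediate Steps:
-117*(l + R(9)) = -117*(56 + 4) = -117*60 = -7020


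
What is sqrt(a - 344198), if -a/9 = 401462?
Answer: 2*I*sqrt(989339) ≈ 1989.3*I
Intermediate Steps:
a = -3613158 (a = -9*401462 = -3613158)
sqrt(a - 344198) = sqrt(-3613158 - 344198) = sqrt(-3957356) = 2*I*sqrt(989339)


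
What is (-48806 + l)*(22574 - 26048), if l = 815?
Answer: 166720734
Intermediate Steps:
(-48806 + l)*(22574 - 26048) = (-48806 + 815)*(22574 - 26048) = -47991*(-3474) = 166720734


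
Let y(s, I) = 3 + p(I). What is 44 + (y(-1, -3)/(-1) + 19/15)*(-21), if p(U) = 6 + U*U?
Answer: 1977/5 ≈ 395.40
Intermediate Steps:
p(U) = 6 + U²
y(s, I) = 9 + I² (y(s, I) = 3 + (6 + I²) = 9 + I²)
44 + (y(-1, -3)/(-1) + 19/15)*(-21) = 44 + ((9 + (-3)²)/(-1) + 19/15)*(-21) = 44 + ((9 + 9)*(-1) + 19*(1/15))*(-21) = 44 + (18*(-1) + 19/15)*(-21) = 44 + (-18 + 19/15)*(-21) = 44 - 251/15*(-21) = 44 + 1757/5 = 1977/5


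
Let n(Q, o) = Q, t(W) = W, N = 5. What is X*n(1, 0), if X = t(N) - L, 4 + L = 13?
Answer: -4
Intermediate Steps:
L = 9 (L = -4 + 13 = 9)
X = -4 (X = 5 - 1*9 = 5 - 9 = -4)
X*n(1, 0) = -4*1 = -4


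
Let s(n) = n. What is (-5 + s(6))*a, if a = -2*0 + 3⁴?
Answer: 81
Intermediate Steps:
a = 81 (a = 0 + 81 = 81)
(-5 + s(6))*a = (-5 + 6)*81 = 1*81 = 81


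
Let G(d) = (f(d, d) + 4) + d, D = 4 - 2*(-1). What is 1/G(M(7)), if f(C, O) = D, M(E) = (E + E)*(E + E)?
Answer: 1/206 ≈ 0.0048544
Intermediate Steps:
M(E) = 4*E² (M(E) = (2*E)*(2*E) = 4*E²)
D = 6 (D = 4 + 2 = 6)
f(C, O) = 6
G(d) = 10 + d (G(d) = (6 + 4) + d = 10 + d)
1/G(M(7)) = 1/(10 + 4*7²) = 1/(10 + 4*49) = 1/(10 + 196) = 1/206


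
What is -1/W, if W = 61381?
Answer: -1/61381 ≈ -1.6292e-5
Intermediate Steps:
-1/W = -1/61381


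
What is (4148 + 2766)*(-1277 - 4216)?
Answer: -37978602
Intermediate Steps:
(4148 + 2766)*(-1277 - 4216) = 6914*(-5493) = -37978602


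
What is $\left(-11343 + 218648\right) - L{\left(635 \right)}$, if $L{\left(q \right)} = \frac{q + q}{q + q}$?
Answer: $207304$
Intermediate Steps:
$L{\left(q \right)} = 1$ ($L{\left(q \right)} = \frac{2 q}{2 q} = 2 q \frac{1}{2 q} = 1$)
$\left(-11343 + 218648\right) - L{\left(635 \right)} = \left(-11343 + 218648\right) - 1 = 207305 - 1 = 207304$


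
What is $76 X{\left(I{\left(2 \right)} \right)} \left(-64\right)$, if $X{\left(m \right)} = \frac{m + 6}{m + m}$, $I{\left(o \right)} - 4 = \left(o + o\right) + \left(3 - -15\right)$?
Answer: $- \frac{38912}{13} \approx -2993.2$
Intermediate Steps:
$I{\left(o \right)} = 22 + 2 o$ ($I{\left(o \right)} = 4 + \left(\left(o + o\right) + \left(3 - -15\right)\right) = 4 + \left(2 o + \left(3 + 15\right)\right) = 4 + \left(2 o + 18\right) = 4 + \left(18 + 2 o\right) = 22 + 2 o$)
$X{\left(m \right)} = \frac{6 + m}{2 m}$
$76 X{\left(I{\left(2 \right)} \right)} \left(-64\right) = 76 \frac{6 + \left(22 + 2 \cdot 2\right)}{2 \left(22 + 2 \cdot 2\right)} \left(-64\right) = 76 \frac{6 + \left(22 + 4\right)}{2 \left(22 + 4\right)} \left(-64\right) = 76 \frac{6 + 26}{2 \cdot 26} \left(-64\right) = 76 \cdot \frac{1}{2} \cdot \frac{1}{26} \cdot 32 \left(-64\right) = 76 \cdot \frac{8}{13} \left(-64\right) = \frac{608}{13} \left(-64\right) = - \frac{38912}{13}$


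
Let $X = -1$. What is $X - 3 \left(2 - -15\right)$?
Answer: $-52$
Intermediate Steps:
$X - 3 \left(2 - -15\right) = -1 - 3 \left(2 - -15\right) = -1 - 3 \left(2 + 15\right) = -1 - 51 = -52$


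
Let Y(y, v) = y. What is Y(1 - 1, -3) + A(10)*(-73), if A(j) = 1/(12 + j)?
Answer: -73/22 ≈ -3.3182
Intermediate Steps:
Y(1 - 1, -3) + A(10)*(-73) = (1 - 1) - 73/(12 + 10) = 0 - 73/22 = -73/22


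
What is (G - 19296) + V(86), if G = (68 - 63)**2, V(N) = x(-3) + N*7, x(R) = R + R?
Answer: -18675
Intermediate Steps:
x(R) = 2*R
V(N) = -6 + 7*N (V(N) = 2*(-3) + N*7 = -6 + 7*N)
G = 25 (G = 5**2 = 25)
(G - 19296) + V(86) = (25 - 19296) + (-6 + 7*86) = -19271 + (-6 + 602) = -19271 + 596 = -18675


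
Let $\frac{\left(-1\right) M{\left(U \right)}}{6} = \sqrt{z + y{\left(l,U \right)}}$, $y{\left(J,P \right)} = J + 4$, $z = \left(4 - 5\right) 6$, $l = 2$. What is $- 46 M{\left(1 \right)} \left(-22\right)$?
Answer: $0$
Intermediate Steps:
$z = -6$ ($z = \left(4 - 5\right) 6 = \left(-1\right) 6 = -6$)
$y{\left(J,P \right)} = 4 + J$
$M{\left(U \right)} = 0$ ($M{\left(U \right)} = - 6 \sqrt{-6 + \left(4 + 2\right)} = - 6 \sqrt{-6 + 6} = - 6 \sqrt{0} = \left(-6\right) 0 = 0$)
$- 46 M{\left(1 \right)} \left(-22\right) = \left(-46\right) 0 \left(-22\right) = 0 \left(-22\right) = 0$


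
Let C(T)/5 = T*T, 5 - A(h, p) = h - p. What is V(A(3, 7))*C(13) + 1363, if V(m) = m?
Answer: 8968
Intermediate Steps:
A(h, p) = 5 + p - h (A(h, p) = 5 - (h - p) = 5 + (p - h) = 5 + p - h)
C(T) = 5*T² (C(T) = 5*(T*T) = 5*T²)
V(A(3, 7))*C(13) + 1363 = (5 + 7 - 1*3)*(5*13²) + 1363 = (5 + 7 - 3)*(5*169) + 1363 = 9*845 + 1363 = 7605 + 1363 = 8968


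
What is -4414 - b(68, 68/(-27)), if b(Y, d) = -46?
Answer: -4368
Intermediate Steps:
-4414 - b(68, 68/(-27)) = -4414 - 1*(-46) = -4414 + 46 = -4368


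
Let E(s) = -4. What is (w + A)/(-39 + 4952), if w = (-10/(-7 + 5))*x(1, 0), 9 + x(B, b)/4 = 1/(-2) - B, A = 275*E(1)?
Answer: -1310/4913 ≈ -0.26664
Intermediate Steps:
A = -1100 (A = 275*(-4) = -1100)
x(B, b) = -38 - 4*B (x(B, b) = -36 + 4*(1/(-2) - B) = -36 + 4*(-½ - B) = -36 + (-2 - 4*B) = -38 - 4*B)
w = -210 (w = (-10/(-7 + 5))*(-38 - 4*1) = (-10/(-2))*(-38 - 4) = -½*(-10)*(-42) = 5*(-42) = -210)
(w + A)/(-39 + 4952) = (-210 - 1100)/(-39 + 4952) = -1310/4913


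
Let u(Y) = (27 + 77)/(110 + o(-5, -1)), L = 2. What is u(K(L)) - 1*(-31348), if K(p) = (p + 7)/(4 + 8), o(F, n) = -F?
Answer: 3605124/115 ≈ 31349.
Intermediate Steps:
K(p) = 7/12 + p/12 (K(p) = (7 + p)/12 = (7 + p)*(1/12) = 7/12 + p/12)
u(Y) = 104/115 (u(Y) = (27 + 77)/(110 - 1*(-5)) = 104/(110 + 5) = 104/115)
u(K(L)) - 1*(-31348) = 104/115 - 1*(-31348) = 104/115 + 31348 = 3605124/115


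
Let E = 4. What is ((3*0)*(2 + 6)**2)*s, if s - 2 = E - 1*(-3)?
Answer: 0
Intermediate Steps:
s = 9 (s = 2 + (4 - 1*(-3)) = 2 + (4 + 3) = 2 + 7 = 9)
((3*0)*(2 + 6)**2)*s = ((3*0)*(2 + 6)**2)*9 = (0*8**2)*9 = (0*64)*9 = 0*9 = 0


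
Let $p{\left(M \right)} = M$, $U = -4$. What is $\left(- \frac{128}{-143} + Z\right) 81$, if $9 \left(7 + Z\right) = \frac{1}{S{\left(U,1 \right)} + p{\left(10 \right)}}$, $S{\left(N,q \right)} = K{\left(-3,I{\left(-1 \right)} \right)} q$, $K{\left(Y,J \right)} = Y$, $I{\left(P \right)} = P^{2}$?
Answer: $- \frac{493704}{1001} \approx -493.21$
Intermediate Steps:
$S{\left(N,q \right)} = - 3 q$
$Z = - \frac{440}{63}$ ($Z = -7 + \frac{1}{9 \left(\left(-3\right) 1 + 10\right)} = -7 + \frac{1}{9 \left(-3 + 10\right)} = -7 + \frac{1}{9 \cdot 7} = -7 + \frac{1}{9} \cdot \frac{1}{7} = -7 + \frac{1}{63} = - \frac{440}{63} \approx -6.9841$)
$\left(- \frac{128}{-143} + Z\right) 81 = \left(- \frac{128}{-143} - \frac{440}{63}\right) 81 = \left(\left(-128\right) \left(- \frac{1}{143}\right) - \frac{440}{63}\right) 81 = \left(\frac{128}{143} - \frac{440}{63}\right) 81 = \left(- \frac{54856}{9009}\right) 81 = - \frac{493704}{1001}$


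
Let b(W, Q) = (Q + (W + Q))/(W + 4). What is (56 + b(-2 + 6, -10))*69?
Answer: 3726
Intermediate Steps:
b(W, Q) = (W + 2*Q)/(4 + W) (b(W, Q) = (Q + (Q + W))/(4 + W) = (W + 2*Q)/(4 + W))
(56 + b(-2 + 6, -10))*69 = (56 + ((-2 + 6) + 2*(-10))/(4 + (-2 + 6)))*69 = (56 + (4 - 20)/(4 + 4))*69 = (56 - 16/8)*69 = (56 + (1/8)*(-16))*69 = (56 - 2)*69 = 54*69 = 3726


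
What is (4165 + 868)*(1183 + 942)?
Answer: 10695125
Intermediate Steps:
(4165 + 868)*(1183 + 942) = 5033*2125 = 10695125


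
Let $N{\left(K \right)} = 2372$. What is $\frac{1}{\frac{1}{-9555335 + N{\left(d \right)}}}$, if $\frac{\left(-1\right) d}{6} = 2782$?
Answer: $-9552963$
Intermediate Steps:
$d = -16692$ ($d = \left(-6\right) 2782 = -16692$)
$\frac{1}{\frac{1}{-9555335 + N{\left(d \right)}}} = \frac{1}{\frac{1}{-9555335 + 2372}} = \frac{1}{\frac{1}{-9552963}} = \frac{1}{- \frac{1}{9552963}} = -9552963$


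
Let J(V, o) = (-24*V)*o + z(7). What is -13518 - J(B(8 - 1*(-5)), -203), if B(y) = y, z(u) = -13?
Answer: -76841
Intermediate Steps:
J(V, o) = -13 - 24*V*o (J(V, o) = (-24*V)*o - 13 = -24*V*o - 13 = -13 - 24*V*o)
-13518 - J(B(8 - 1*(-5)), -203) = -13518 - (-13 - 24*(8 - 1*(-5))*(-203)) = -13518 - (-13 - 24*(8 + 5)*(-203)) = -13518 - (-13 - 24*13*(-203)) = -13518 - (-13 + 63336) = -13518 - 1*63323 = -13518 - 63323 = -76841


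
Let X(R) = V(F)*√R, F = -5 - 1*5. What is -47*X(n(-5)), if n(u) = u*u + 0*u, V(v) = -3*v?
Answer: -7050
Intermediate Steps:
F = -10 (F = -5 - 5 = -10)
n(u) = u² (n(u) = u² + 0 = u²)
X(R) = 30*√R (X(R) = (-3*(-10))*√R = 30*√R)
-47*X(n(-5)) = -1410*√((-5)²) = -1410*√25 = -1410*5 = -47*150 = -7050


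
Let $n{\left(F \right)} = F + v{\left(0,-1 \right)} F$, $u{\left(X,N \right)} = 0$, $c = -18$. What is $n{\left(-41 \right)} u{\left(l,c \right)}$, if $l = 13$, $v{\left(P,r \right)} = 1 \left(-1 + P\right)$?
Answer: $0$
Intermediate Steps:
$v{\left(P,r \right)} = -1 + P$
$n{\left(F \right)} = 0$ ($n{\left(F \right)} = F + \left(-1 + 0\right) F = F - F = 0$)
$n{\left(-41 \right)} u{\left(l,c \right)} = 0 \cdot 0 = 0$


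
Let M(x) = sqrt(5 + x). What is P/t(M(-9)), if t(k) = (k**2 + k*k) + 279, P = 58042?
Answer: 58042/271 ≈ 214.18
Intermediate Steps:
t(k) = 279 + 2*k**2 (t(k) = (k**2 + k**2) + 279 = 2*k**2 + 279 = 279 + 2*k**2)
P/t(M(-9)) = 58042/(279 + 2*(sqrt(5 - 9))**2) = 58042/(279 + 2*(sqrt(-4))**2) = 58042/(279 + 2*(2*I)**2) = 58042/(279 + 2*(-4)) = 58042/(279 - 8) = 58042/271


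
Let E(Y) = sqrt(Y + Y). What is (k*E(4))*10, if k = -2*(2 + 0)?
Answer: -80*sqrt(2) ≈ -113.14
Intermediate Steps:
k = -4 (k = -2*2 = -4)
E(Y) = sqrt(2)*sqrt(Y) (E(Y) = sqrt(2*Y) = sqrt(2)*sqrt(Y))
(k*E(4))*10 = -4*sqrt(2)*sqrt(4)*10 = -4*sqrt(2)*2*10 = -8*sqrt(2)*10 = -80*sqrt(2)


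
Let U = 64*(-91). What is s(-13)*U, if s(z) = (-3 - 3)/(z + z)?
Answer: -1344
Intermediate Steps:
s(z) = -3/z (s(z) = -6*1/(2*z) = -3/z)
U = -5824
s(-13)*U = -3/(-13)*(-5824) = -3*(-1/13)*(-5824) = (3/13)*(-5824) = -1344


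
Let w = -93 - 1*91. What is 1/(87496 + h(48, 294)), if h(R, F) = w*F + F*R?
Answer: 1/47512 ≈ 2.1047e-5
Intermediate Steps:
w = -184 (w = -93 - 91 = -184)
h(R, F) = -184*F + F*R
1/(87496 + h(48, 294)) = 1/(87496 + 294*(-184 + 48)) = 1/(87496 + 294*(-136)) = 1/(87496 - 39984) = 1/47512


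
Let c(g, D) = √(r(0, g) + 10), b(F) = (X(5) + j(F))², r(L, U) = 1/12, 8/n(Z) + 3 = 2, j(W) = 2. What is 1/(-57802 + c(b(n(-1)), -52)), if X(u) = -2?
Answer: -693624/40092854327 - 22*√3/40092854327 ≈ -1.7301e-5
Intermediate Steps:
n(Z) = -8 (n(Z) = 8/(-3 + 2) = 8/(-1) = 8*(-1) = -8)
r(L, U) = 1/12
b(F) = 0 (b(F) = (-2 + 2)² = 0² = 0)
c(g, D) = 11*√3/6 (c(g, D) = √(1/12 + 10) = √(121/12) = 11*√3/6)
1/(-57802 + c(b(n(-1)), -52)) = 1/(-57802 + 11*√3/6)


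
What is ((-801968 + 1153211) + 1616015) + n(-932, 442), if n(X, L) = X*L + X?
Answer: 1554382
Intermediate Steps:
n(X, L) = X + L*X (n(X, L) = L*X + X = X + L*X)
((-801968 + 1153211) + 1616015) + n(-932, 442) = ((-801968 + 1153211) + 1616015) - 932*(1 + 442) = (351243 + 1616015) - 932*443 = 1967258 - 412876 = 1554382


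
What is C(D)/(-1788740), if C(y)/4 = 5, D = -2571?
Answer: -1/89437 ≈ -1.1181e-5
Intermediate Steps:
C(y) = 20 (C(y) = 4*5 = 20)
C(D)/(-1788740) = 20/(-1788740) = 20*(-1/1788740) = -1/89437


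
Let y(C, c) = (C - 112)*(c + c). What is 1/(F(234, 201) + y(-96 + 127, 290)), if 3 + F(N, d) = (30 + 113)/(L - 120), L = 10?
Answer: -10/469843 ≈ -2.1284e-5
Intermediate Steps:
F(N, d) = -43/10 (F(N, d) = -3 + (30 + 113)/(10 - 120) = -3 + 143/(-110) = -3 + 143*(-1/110) = -3 - 13/10 = -43/10)
y(C, c) = 2*c*(-112 + C) (y(C, c) = (-112 + C)*(2*c) = 2*c*(-112 + C))
1/(F(234, 201) + y(-96 + 127, 290)) = 1/(-43/10 + 2*290*(-112 + (-96 + 127))) = 1/(-43/10 + 2*290*(-112 + 31)) = 1/(-43/10 + 2*290*(-81)) = 1/(-43/10 - 46980) = 1/(-469843/10) = -10/469843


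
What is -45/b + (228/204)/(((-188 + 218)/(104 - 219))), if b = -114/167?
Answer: 59726/969 ≈ 61.637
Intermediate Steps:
b = -114/167 (b = -114*1/167 = -114/167 ≈ -0.68263)
-45/b + (228/204)/(((-188 + 218)/(104 - 219))) = -45/(-114/167) + (228/204)/(((-188 + 218)/(104 - 219))) = -45*(-167/114) + (228*(1/204))/((30/(-115))) = 2505/38 + 19/(17*((30*(-1/115)))) = 2505/38 + 19/(17*(-6/23)) = 2505/38 + (19/17)*(-23/6) = 2505/38 - 437/102 = 59726/969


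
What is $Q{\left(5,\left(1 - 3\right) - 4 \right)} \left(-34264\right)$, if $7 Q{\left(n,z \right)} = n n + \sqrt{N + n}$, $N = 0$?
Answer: $- \frac{856600}{7} - \frac{34264 \sqrt{5}}{7} \approx -1.3332 \cdot 10^{5}$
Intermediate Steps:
$Q{\left(n,z \right)} = \frac{\sqrt{n}}{7} + \frac{n^{2}}{7}$ ($Q{\left(n,z \right)} = \frac{n n + \sqrt{0 + n}}{7} = \frac{n^{2} + \sqrt{n}}{7} = \frac{\sqrt{n} + n^{2}}{7} = \frac{\sqrt{n}}{7} + \frac{n^{2}}{7}$)
$Q{\left(5,\left(1 - 3\right) - 4 \right)} \left(-34264\right) = \left(\frac{\sqrt{5}}{7} + \frac{5^{2}}{7}\right) \left(-34264\right) = \left(\frac{\sqrt{5}}{7} + \frac{1}{7} \cdot 25\right) \left(-34264\right) = \left(\frac{\sqrt{5}}{7} + \frac{25}{7}\right) \left(-34264\right) = \left(\frac{25}{7} + \frac{\sqrt{5}}{7}\right) \left(-34264\right) = - \frac{856600}{7} - \frac{34264 \sqrt{5}}{7}$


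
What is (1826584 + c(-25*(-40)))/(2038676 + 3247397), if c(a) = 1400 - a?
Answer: 1826984/5286073 ≈ 0.34562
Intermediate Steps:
(1826584 + c(-25*(-40)))/(2038676 + 3247397) = (1826584 + (1400 - (-25)*(-40)))/(2038676 + 3247397) = (1826584 + (1400 - 1*1000))/5286073 = (1826584 + (1400 - 1000))*(1/5286073) = (1826584 + 400)*(1/5286073) = 1826984*(1/5286073) = 1826984/5286073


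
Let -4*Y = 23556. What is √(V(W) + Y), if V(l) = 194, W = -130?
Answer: I*√5695 ≈ 75.465*I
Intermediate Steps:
Y = -5889 (Y = -¼*23556 = -5889)
√(V(W) + Y) = √(194 - 5889) = √(-5695) = I*√5695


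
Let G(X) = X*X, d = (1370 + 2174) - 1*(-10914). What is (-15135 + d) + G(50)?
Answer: 1823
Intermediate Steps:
d = 14458 (d = 3544 + 10914 = 14458)
G(X) = X²
(-15135 + d) + G(50) = (-15135 + 14458) + 50² = -677 + 2500 = 1823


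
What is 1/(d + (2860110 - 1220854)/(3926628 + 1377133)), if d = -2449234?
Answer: -5303761/12990150129818 ≈ -4.0829e-7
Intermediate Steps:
1/(d + (2860110 - 1220854)/(3926628 + 1377133)) = 1/(-2449234 + (2860110 - 1220854)/(3926628 + 1377133)) = 1/(-2449234 + 1639256/5303761) = 1/(-12990150129818/5303761) = -5303761/12990150129818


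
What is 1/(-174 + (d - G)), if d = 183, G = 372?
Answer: -1/363 ≈ -0.0027548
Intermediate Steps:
1/(-174 + (d - G)) = 1/(-174 + (183 - 1*372)) = 1/(-174 + (183 - 372)) = 1/(-174 - 189) = 1/(-363) = -1/363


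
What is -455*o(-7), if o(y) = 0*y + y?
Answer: 3185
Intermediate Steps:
o(y) = y (o(y) = 0 + y = y)
-455*o(-7) = -455*(-7) = 3185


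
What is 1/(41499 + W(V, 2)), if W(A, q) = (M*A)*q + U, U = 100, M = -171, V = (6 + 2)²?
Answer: 1/19711 ≈ 5.0733e-5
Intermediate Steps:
V = 64 (V = 8² = 64)
W(A, q) = 100 - 171*A*q (W(A, q) = (-171*A)*q + 100 = -171*A*q + 100 = 100 - 171*A*q)
1/(41499 + W(V, 2)) = 1/(41499 + (100 - 171*64*2)) = 1/(41499 + (100 - 21888)) = 1/(41499 - 21788) = 1/19711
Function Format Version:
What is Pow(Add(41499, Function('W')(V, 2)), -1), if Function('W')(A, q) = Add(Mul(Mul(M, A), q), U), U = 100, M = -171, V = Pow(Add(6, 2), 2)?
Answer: Rational(1, 19711) ≈ 5.0733e-5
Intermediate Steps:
V = 64 (V = Pow(8, 2) = 64)
Function('W')(A, q) = Add(100, Mul(-171, A, q)) (Function('W')(A, q) = Add(Mul(Mul(-171, A), q), 100) = Add(Mul(-171, A, q), 100) = Add(100, Mul(-171, A, q)))
Pow(Add(41499, Function('W')(V, 2)), -1) = Pow(Add(41499, Add(100, Mul(-171, 64, 2))), -1) = Pow(Add(41499, Add(100, -21888)), -1) = Pow(Add(41499, -21788), -1) = Pow(19711, -1) = Rational(1, 19711)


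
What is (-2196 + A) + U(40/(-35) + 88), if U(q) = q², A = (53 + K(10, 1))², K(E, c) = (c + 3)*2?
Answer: 444389/49 ≈ 9069.2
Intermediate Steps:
K(E, c) = 6 + 2*c (K(E, c) = (3 + c)*2 = 6 + 2*c)
A = 3721 (A = (53 + (6 + 2*1))² = (53 + (6 + 2))² = (53 + 8)² = 61² = 3721)
(-2196 + A) + U(40/(-35) + 88) = (-2196 + 3721) + (40/(-35) + 88)² = 1525 + (40*(-1/35) + 88)² = 1525 + (-8/7 + 88)² = 1525 + (608/7)² = 1525 + 369664/49 = 444389/49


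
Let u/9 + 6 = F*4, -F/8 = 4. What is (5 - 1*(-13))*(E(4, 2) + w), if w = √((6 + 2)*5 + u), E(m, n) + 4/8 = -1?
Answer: -27 + 18*I*√1166 ≈ -27.0 + 614.64*I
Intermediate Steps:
F = -32 (F = -8*4 = -32)
u = -1206 (u = -54 + 9*(-32*4) = -54 + 9*(-128) = -54 - 1152 = -1206)
E(m, n) = -3/2 (E(m, n) = -½ - 1 = -3/2)
w = I*√1166 (w = √((6 + 2)*5 - 1206) = √(8*5 - 1206) = √(40 - 1206) = √(-1166) = I*√1166 ≈ 34.147*I)
(5 - 1*(-13))*(E(4, 2) + w) = (5 - 1*(-13))*(-3/2 + I*√1166) = (5 + 13)*(-3/2 + I*√1166) = 18*(-3/2 + I*√1166) = -27 + 18*I*√1166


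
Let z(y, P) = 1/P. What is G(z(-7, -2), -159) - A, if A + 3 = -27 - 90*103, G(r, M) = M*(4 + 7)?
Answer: 7551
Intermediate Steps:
G(r, M) = 11*M (G(r, M) = M*11 = 11*M)
A = -9300 (A = -3 + (-27 - 90*103) = -3 + (-27 - 9270) = -3 - 9297 = -9300)
G(z(-7, -2), -159) - A = 11*(-159) - 1*(-9300) = -1749 + 9300 = 7551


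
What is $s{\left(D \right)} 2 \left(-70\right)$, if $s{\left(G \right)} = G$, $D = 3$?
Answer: $-420$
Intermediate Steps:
$s{\left(D \right)} 2 \left(-70\right) = 3 \cdot 2 \left(-70\right) = 6 \left(-70\right) = -420$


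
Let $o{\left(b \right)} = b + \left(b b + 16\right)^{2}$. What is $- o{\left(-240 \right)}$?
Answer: $-3319603216$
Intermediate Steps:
$o{\left(b \right)} = b + \left(16 + b^{2}\right)^{2}$ ($o{\left(b \right)} = b + \left(b^{2} + 16\right)^{2} = b + \left(16 + b^{2}\right)^{2}$)
$- o{\left(-240 \right)} = - (-240 + \left(16 + \left(-240\right)^{2}\right)^{2}) = - (-240 + \left(16 + 57600\right)^{2}) = - (-240 + 57616^{2}) = - (-240 + 3319603456) = \left(-1\right) 3319603216 = -3319603216$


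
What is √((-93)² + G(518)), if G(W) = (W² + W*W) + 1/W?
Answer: 31*√152254186/518 ≈ 738.44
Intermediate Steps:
G(W) = 1/W + 2*W² (G(W) = (W² + W²) + 1/W = 2*W² + 1/W = 1/W + 2*W²)
√((-93)² + G(518)) = √((-93)² + (1 + 2*518³)/518) = √(8649 + (1 + 2*138991832)/518) = √(8649 + (1 + 277983664)/518) = √(8649 + (1/518)*277983665) = √(8649 + 277983665/518) = √(282463847/518) = 31*√152254186/518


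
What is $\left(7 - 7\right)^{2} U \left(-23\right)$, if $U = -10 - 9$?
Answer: $0$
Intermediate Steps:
$U = -19$
$\left(7 - 7\right)^{2} U \left(-23\right) = \left(7 - 7\right)^{2} \left(\left(-19\right) \left(-23\right)\right) = 0^{2} \cdot 437 = 0 \cdot 437 = 0$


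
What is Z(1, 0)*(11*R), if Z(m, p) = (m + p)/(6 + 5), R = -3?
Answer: -3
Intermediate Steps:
Z(m, p) = m/11 + p/11 (Z(m, p) = (m + p)/11 = (m + p)*(1/11) = m/11 + p/11)
Z(1, 0)*(11*R) = ((1/11)*1 + (1/11)*0)*(11*(-3)) = (1/11 + 0)*(-33) = (1/11)*(-33) = -3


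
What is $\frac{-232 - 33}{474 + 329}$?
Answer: $- \frac{265}{803} \approx -0.33001$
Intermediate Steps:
$\frac{-232 - 33}{474 + 329} = - \frac{265}{803}$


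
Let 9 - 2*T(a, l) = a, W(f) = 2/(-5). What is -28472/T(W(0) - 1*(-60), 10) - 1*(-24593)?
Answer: 6506749/253 ≈ 25718.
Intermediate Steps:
W(f) = -⅖ (W(f) = 2*(-⅕) = -⅖)
T(a, l) = 9/2 - a/2
-28472/T(W(0) - 1*(-60), 10) - 1*(-24593) = -28472/(9/2 - (-⅖ - 1*(-60))/2) - 1*(-24593) = -28472/(9/2 - (-⅖ + 60)/2) + 24593 = -28472/(9/2 - ½*298/5) + 24593 = -28472/(9/2 - 149/5) + 24593 = -28472/(-253/10) + 24593 = -28472*(-10/253) + 24593 = 284720/253 + 24593 = 6506749/253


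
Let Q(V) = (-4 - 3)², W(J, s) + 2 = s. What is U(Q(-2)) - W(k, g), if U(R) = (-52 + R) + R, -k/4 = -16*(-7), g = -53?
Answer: 101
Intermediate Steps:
k = -448 (k = -(-64)*(-7) = -4*112 = -448)
W(J, s) = -2 + s
Q(V) = 49 (Q(V) = (-7)² = 49)
U(R) = -52 + 2*R
U(Q(-2)) - W(k, g) = (-52 + 2*49) - (-2 - 53) = (-52 + 98) - 1*(-55) = 46 + 55 = 101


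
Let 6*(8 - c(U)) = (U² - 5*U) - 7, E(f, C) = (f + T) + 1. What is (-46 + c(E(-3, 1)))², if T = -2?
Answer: 66049/36 ≈ 1834.7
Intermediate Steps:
E(f, C) = -1 + f (E(f, C) = (f - 2) + 1 = (-2 + f) + 1 = -1 + f)
c(U) = 55/6 - U²/6 + 5*U/6 (c(U) = 8 - ((U² - 5*U) - 7)/6 = 8 - (-7 + U² - 5*U)/6 = 8 + (7/6 - U²/6 + 5*U/6) = 55/6 - U²/6 + 5*U/6)
(-46 + c(E(-3, 1)))² = (-46 + (55/6 - (-1 - 3)²/6 + 5*(-1 - 3)/6))² = (-46 + (55/6 - ⅙*(-4)² + (⅚)*(-4)))² = (-46 + (55/6 - ⅙*16 - 10/3))² = (-46 + (55/6 - 8/3 - 10/3))² = (-46 + 19/6)² = (-257/6)² = 66049/36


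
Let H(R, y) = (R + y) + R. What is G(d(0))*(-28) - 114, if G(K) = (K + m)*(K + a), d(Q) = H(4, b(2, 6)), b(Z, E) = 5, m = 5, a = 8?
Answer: -10698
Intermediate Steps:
H(R, y) = y + 2*R
d(Q) = 13 (d(Q) = 5 + 2*4 = 5 + 8 = 13)
G(K) = (5 + K)*(8 + K) (G(K) = (K + 5)*(K + 8) = (5 + K)*(8 + K))
G(d(0))*(-28) - 114 = (40 + 13² + 13*13)*(-28) - 114 = (40 + 169 + 169)*(-28) - 114 = 378*(-28) - 114 = -10584 - 114 = -10698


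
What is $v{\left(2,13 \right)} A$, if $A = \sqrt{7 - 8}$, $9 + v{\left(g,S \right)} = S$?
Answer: $4 i \approx 4.0 i$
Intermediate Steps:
$v{\left(g,S \right)} = -9 + S$
$A = i$ ($A = \sqrt{-1} = i \approx 1.0 i$)
$v{\left(2,13 \right)} A = \left(-9 + 13\right) i = 4 i$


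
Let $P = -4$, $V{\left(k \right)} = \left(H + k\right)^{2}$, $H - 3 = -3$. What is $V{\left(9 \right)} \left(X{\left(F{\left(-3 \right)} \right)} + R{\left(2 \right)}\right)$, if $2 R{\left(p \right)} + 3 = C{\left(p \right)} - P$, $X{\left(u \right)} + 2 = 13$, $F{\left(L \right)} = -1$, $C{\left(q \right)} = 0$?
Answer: $\frac{1863}{2} \approx 931.5$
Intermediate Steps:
$H = 0$ ($H = 3 - 3 = 0$)
$X{\left(u \right)} = 11$ ($X{\left(u \right)} = -2 + 13 = 11$)
$V{\left(k \right)} = k^{2}$ ($V{\left(k \right)} = \left(0 + k\right)^{2} = k^{2}$)
$R{\left(p \right)} = \frac{1}{2}$ ($R{\left(p \right)} = - \frac{3}{2} + \frac{0 - -4}{2} = - \frac{3}{2} + \frac{0 + 4}{2} = - \frac{3}{2} + \frac{1}{2} \cdot 4 = - \frac{3}{2} + 2 = \frac{1}{2}$)
$V{\left(9 \right)} \left(X{\left(F{\left(-3 \right)} \right)} + R{\left(2 \right)}\right) = 9^{2} \left(11 + \frac{1}{2}\right) = 81 \cdot \frac{23}{2} = \frac{1863}{2}$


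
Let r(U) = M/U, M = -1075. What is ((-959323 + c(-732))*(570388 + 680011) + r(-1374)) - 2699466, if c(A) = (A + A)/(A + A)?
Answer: -1648165169327981/1374 ≈ -1.1995e+12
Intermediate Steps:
r(U) = -1075/U
c(A) = 1 (c(A) = (2*A)/((2*A)) = (2*A)*(1/(2*A)) = 1)
((-959323 + c(-732))*(570388 + 680011) + r(-1374)) - 2699466 = ((-959323 + 1)*(570388 + 680011) - 1075/(-1374)) - 2699466 = (-959322*1250399 - 1075*(-1/1374)) - 2699466 = (-1199535269478 + 1075/1374) - 2699466 = -1648161460261697/1374 - 2699466 = -1648165169327981/1374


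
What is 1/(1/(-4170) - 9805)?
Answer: -4170/40886851 ≈ -0.00010199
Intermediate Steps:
1/(1/(-4170) - 9805) = 1/(-1/4170 - 9805) = 1/(-40886851/4170) = -4170/40886851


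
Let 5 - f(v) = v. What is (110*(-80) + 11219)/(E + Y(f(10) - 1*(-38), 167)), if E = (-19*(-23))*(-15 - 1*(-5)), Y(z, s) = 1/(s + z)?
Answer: -483800/873999 ≈ -0.55355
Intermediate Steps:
f(v) = 5 - v
E = -4370 (E = 437*(-15 + 5) = 437*(-10) = -4370)
(110*(-80) + 11219)/(E + Y(f(10) - 1*(-38), 167)) = (110*(-80) + 11219)/(-4370 + 1/(167 + ((5 - 1*10) - 1*(-38)))) = (-8800 + 11219)/(-4370 + 1/(167 + ((5 - 10) + 38))) = 2419/(-4370 + 1/(167 + (-5 + 38))) = 2419/(-4370 + 1/(167 + 33)) = 2419/(-4370 + 1/200) = 2419/(-873999/200) = 2419*(-200/873999) = -483800/873999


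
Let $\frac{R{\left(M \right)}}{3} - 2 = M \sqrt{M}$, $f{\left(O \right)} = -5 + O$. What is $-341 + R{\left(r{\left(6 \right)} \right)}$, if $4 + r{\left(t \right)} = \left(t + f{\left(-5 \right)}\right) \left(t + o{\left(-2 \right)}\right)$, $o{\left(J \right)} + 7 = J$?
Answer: $-335 + 48 \sqrt{2} \approx -267.12$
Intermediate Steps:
$o{\left(J \right)} = -7 + J$
$r{\left(t \right)} = -4 + \left(-10 + t\right) \left(-9 + t\right)$ ($r{\left(t \right)} = -4 + \left(t - 10\right) \left(t - 9\right) = -4 + \left(-10 + t\right) \left(-9 + t\right)$)
$R{\left(M \right)} = 6 + 3 M^{\frac{3}{2}}$ ($R{\left(M \right)} = 6 + 3 M \sqrt{M} = 6 + 3 M^{\frac{3}{2}}$)
$-341 + R{\left(r{\left(6 \right)} \right)} = -341 + \left(6 + 3 \left(86 + 6^{2} - 114\right)^{\frac{3}{2}}\right) = -341 + \left(6 + 3 \left(86 + 36 - 114\right)^{\frac{3}{2}}\right) = -341 + \left(6 + 3 \cdot 8^{\frac{3}{2}}\right) = -341 + \left(6 + 3 \cdot 16 \sqrt{2}\right) = -341 + \left(6 + 48 \sqrt{2}\right) = -335 + 48 \sqrt{2}$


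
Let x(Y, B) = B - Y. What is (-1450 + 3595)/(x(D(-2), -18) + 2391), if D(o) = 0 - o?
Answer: 2145/2371 ≈ 0.90468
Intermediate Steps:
D(o) = -o
(-1450 + 3595)/(x(D(-2), -18) + 2391) = (-1450 + 3595)/((-18 - (-1)*(-2)) + 2391) = 2145/((-18 - 1*2) + 2391) = 2145/((-18 - 2) + 2391) = 2145/(-20 + 2391) = 2145/2371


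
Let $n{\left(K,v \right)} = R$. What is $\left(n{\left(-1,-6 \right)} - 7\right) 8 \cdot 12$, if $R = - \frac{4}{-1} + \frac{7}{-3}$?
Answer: $-512$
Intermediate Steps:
$R = \frac{5}{3}$ ($R = \left(-4\right) \left(-1\right) + 7 \left(- \frac{1}{3}\right) = 4 - \frac{7}{3} = \frac{5}{3} \approx 1.6667$)
$n{\left(K,v \right)} = \frac{5}{3}$
$\left(n{\left(-1,-6 \right)} - 7\right) 8 \cdot 12 = \left(\frac{5}{3} - 7\right) 8 \cdot 12 = \left(- \frac{16}{3}\right) 96 = -512$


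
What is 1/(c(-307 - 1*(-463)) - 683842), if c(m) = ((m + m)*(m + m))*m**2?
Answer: 1/2368279742 ≈ 4.2225e-10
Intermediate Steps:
c(m) = 4*m**4 (c(m) = ((2*m)*(2*m))*m**2 = (4*m**2)*m**2 = 4*m**4)
1/(c(-307 - 1*(-463)) - 683842) = 1/(4*(-307 - 1*(-463))**4 - 683842) = 1/(4*(-307 + 463)**4 - 683842) = 1/(4*156**4 - 683842) = 1/(4*592240896 - 683842) = 1/(2368963584 - 683842) = 1/2368279742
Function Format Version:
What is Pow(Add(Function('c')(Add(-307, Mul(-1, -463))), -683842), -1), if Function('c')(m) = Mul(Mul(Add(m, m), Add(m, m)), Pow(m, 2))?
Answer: Rational(1, 2368279742) ≈ 4.2225e-10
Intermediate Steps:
Function('c')(m) = Mul(4, Pow(m, 4)) (Function('c')(m) = Mul(Mul(Mul(2, m), Mul(2, m)), Pow(m, 2)) = Mul(Mul(4, Pow(m, 2)), Pow(m, 2)) = Mul(4, Pow(m, 4)))
Pow(Add(Function('c')(Add(-307, Mul(-1, -463))), -683842), -1) = Pow(Add(Mul(4, Pow(Add(-307, Mul(-1, -463)), 4)), -683842), -1) = Pow(Add(Mul(4, Pow(Add(-307, 463), 4)), -683842), -1) = Pow(Add(Mul(4, Pow(156, 4)), -683842), -1) = Pow(Add(Mul(4, 592240896), -683842), -1) = Pow(Add(2368963584, -683842), -1) = Pow(2368279742, -1) = Rational(1, 2368279742)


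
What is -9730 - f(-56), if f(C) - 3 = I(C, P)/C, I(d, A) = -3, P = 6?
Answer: -545051/56 ≈ -9733.0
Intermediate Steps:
f(C) = 3 - 3/C
-9730 - f(-56) = -9730 - (3 - 3/(-56)) = -9730 - (3 - 3*(-1/56)) = -9730 - (3 + 3/56) = -9730 - 1*171/56 = -9730 - 171/56 = -545051/56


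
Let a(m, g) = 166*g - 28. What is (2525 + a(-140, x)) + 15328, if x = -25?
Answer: 13675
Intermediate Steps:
a(m, g) = -28 + 166*g
(2525 + a(-140, x)) + 15328 = (2525 + (-28 + 166*(-25))) + 15328 = (2525 + (-28 - 4150)) + 15328 = (2525 - 4178) + 15328 = -1653 + 15328 = 13675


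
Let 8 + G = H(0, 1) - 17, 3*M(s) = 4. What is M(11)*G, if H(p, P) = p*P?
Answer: -100/3 ≈ -33.333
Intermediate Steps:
M(s) = 4/3 (M(s) = (⅓)*4 = 4/3)
H(p, P) = P*p
G = -25 (G = -8 + (1*0 - 17) = -8 + (0 - 17) = -8 - 17 = -25)
M(11)*G = (4/3)*(-25) = -100/3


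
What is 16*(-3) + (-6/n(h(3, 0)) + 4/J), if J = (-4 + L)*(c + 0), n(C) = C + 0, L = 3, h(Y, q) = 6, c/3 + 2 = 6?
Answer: -148/3 ≈ -49.333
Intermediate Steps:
c = 12 (c = -6 + 3*6 = -6 + 18 = 12)
n(C) = C
J = -12 (J = (-4 + 3)*(12 + 0) = -1*12 = -12)
16*(-3) + (-6/n(h(3, 0)) + 4/J) = 16*(-3) + (-6/6 + 4/(-12)) = -48 + (-6*⅙ + 4*(-1/12)) = -48 + (-1 - ⅓) = -48 - 4/3 = -148/3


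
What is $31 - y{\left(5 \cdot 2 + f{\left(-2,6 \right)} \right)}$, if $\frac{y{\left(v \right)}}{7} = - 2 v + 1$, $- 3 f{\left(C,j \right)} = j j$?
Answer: $-4$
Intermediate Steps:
$f{\left(C,j \right)} = - \frac{j^{2}}{3}$ ($f{\left(C,j \right)} = - \frac{j j}{3} = - \frac{j^{2}}{3}$)
$y{\left(v \right)} = 7 - 14 v$ ($y{\left(v \right)} = 7 \left(- 2 v + 1\right) = 7 \left(1 - 2 v\right) = 7 - 14 v$)
$31 - y{\left(5 \cdot 2 + f{\left(-2,6 \right)} \right)} = 31 - \left(7 - 14 \left(5 \cdot 2 - \frac{6^{2}}{3}\right)\right) = 31 - \left(7 - 14 \left(10 - 12\right)\right) = 31 - \left(7 - -28\right) = 31 - \left(7 + 28\right) = 31 - 35 = -4$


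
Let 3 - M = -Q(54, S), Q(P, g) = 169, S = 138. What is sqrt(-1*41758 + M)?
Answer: I*sqrt(41586) ≈ 203.93*I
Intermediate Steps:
M = 172 (M = 3 - (-1)*169 = 3 - 1*(-169) = 3 + 169 = 172)
sqrt(-1*41758 + M) = sqrt(-1*41758 + 172) = sqrt(-41758 + 172) = sqrt(-41586) = I*sqrt(41586)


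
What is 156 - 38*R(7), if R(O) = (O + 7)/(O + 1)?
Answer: 179/2 ≈ 89.500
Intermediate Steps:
R(O) = (7 + O)/(1 + O)
156 - 38*R(7) = 156 - 38*(7 + 7)/(1 + 7) = 156 - 38*14/8 = 156 - 19*14/4 = 156 - 38*7/4 = 156 - 133/2 = 179/2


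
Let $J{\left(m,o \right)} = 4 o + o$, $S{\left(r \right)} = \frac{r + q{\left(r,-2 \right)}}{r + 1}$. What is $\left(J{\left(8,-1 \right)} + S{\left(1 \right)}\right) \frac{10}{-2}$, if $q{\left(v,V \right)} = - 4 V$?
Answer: $\frac{5}{2} \approx 2.5$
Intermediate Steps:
$S{\left(r \right)} = \frac{8 + r}{1 + r}$ ($S{\left(r \right)} = \frac{r - -8}{r + 1} = \frac{r + 8}{1 + r} = \frac{8 + r}{1 + r}$)
$J{\left(m,o \right)} = 5 o$
$\left(J{\left(8,-1 \right)} + S{\left(1 \right)}\right) \frac{10}{-2} = \left(5 \left(-1\right) + \frac{8 + 1}{1 + 1}\right) \frac{10}{-2} = \left(-5 + \frac{1}{2} \cdot 9\right) 10 \left(- \frac{1}{2}\right) = \left(-5 + \frac{1}{2} \cdot 9\right) \left(-5\right) = \left(-5 + \frac{9}{2}\right) \left(-5\right) = \left(- \frac{1}{2}\right) \left(-5\right) = \frac{5}{2}$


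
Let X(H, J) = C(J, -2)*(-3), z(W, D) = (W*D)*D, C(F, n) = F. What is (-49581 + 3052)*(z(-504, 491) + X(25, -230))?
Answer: 5653465850886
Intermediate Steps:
z(W, D) = W*D**2 (z(W, D) = (D*W)*D = W*D**2)
X(H, J) = -3*J (X(H, J) = J*(-3) = -3*J)
(-49581 + 3052)*(z(-504, 491) + X(25, -230)) = (-49581 + 3052)*(-504*491**2 - 3*(-230)) = -46529*(-504*241081 + 690) = -46529*(-121504824 + 690) = -46529*(-121504134) = 5653465850886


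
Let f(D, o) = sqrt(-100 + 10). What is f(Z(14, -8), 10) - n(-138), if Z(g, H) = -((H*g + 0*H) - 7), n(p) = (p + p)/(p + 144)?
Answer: 46 + 3*I*sqrt(10) ≈ 46.0 + 9.4868*I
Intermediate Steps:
n(p) = 2*p/(144 + p) (n(p) = (2*p)/(144 + p) = 2*p/(144 + p))
Z(g, H) = 7 - H*g (Z(g, H) = -((H*g + 0) - 7) = -(H*g - 7) = -(-7 + H*g) = 7 - H*g)
f(D, o) = 3*I*sqrt(10) (f(D, o) = sqrt(-90) = 3*I*sqrt(10))
f(Z(14, -8), 10) - n(-138) = 3*I*sqrt(10) - 2*(-138)/(144 - 138) = 3*I*sqrt(10) - 2*(-138)/6 = 3*I*sqrt(10) - 1*(-46) = 3*I*sqrt(10) + 46 = 46 + 3*I*sqrt(10)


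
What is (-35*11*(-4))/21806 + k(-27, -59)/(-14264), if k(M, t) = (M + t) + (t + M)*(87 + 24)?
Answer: 14500122/19440049 ≈ 0.74589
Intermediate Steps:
k(M, t) = 112*M + 112*t (k(M, t) = (M + t) + (M + t)*111 = (M + t) + (111*M + 111*t) = 112*M + 112*t)
(-35*11*(-4))/21806 + k(-27, -59)/(-14264) = (-35*11*(-4))/21806 + (112*(-27) + 112*(-59))/(-14264) = -385*(-4)*(1/21806) + (-3024 - 6608)*(-1/14264) = 1540*(1/21806) - 9632*(-1/14264) = 770/10903 + 1204/1783 = 14500122/19440049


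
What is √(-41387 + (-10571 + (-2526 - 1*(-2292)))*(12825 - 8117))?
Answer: I*√50911327 ≈ 7135.2*I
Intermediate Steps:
√(-41387 + (-10571 + (-2526 - 1*(-2292)))*(12825 - 8117)) = √(-41387 + (-10571 + (-2526 + 2292))*4708) = √(-41387 + (-10571 - 234)*4708) = √(-41387 - 10805*4708) = √(-41387 - 50869940) = √(-50911327) = I*√50911327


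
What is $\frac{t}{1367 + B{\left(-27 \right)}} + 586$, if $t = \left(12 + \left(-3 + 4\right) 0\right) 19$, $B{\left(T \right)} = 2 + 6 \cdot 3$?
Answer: $\frac{42790}{73} \approx 586.16$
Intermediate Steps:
$B{\left(T \right)} = 20$ ($B{\left(T \right)} = 2 + 18 = 20$)
$t = 228$ ($t = \left(12 + 1 \cdot 0\right) 19 = \left(12 + 0\right) 19 = 12 \cdot 19 = 228$)
$\frac{t}{1367 + B{\left(-27 \right)}} + 586 = \frac{1}{1367 + 20} \cdot 228 + 586 = \frac{1}{1387} \cdot 228 + 586 = \frac{12}{73} + 586 = \frac{42790}{73}$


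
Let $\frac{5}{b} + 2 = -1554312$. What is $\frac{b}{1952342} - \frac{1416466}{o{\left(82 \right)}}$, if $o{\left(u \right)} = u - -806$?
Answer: $- \frac{7260710213283769}{4551828755082} \approx -1595.1$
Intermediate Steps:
$b = - \frac{5}{1554314}$ ($b = \frac{5}{-2 - 1554312} = \frac{5}{-1554314} = 5 \left(- \frac{1}{1554314}\right) = - \frac{5}{1554314} \approx -3.2169 \cdot 10^{-6}$)
$o{\left(u \right)} = 806 + u$ ($o{\left(u \right)} = u + 806 = 806 + u$)
$\frac{b}{1952342} - \frac{1416466}{o{\left(82 \right)}} = - \frac{5}{1554314 \cdot 1952342} - \frac{1416466}{806 + 82} = \left(- \frac{5}{1554314}\right) \frac{1}{1952342} - \frac{1416466}{888} = - \frac{5}{3034552503388} - \frac{708233}{444} = - \frac{7260710213283769}{4551828755082}$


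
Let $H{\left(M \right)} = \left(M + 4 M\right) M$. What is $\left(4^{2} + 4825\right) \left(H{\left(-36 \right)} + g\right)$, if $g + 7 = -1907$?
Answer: $22104006$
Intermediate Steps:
$g = -1914$ ($g = -7 - 1907 = -1914$)
$H{\left(M \right)} = 5 M^{2}$ ($H{\left(M \right)} = 5 M M = 5 M^{2}$)
$\left(4^{2} + 4825\right) \left(H{\left(-36 \right)} + g\right) = \left(4^{2} + 4825\right) \left(5 \left(-36\right)^{2} - 1914\right) = \left(16 + 4825\right) \left(5 \cdot 1296 - 1914\right) = 4841 \left(6480 - 1914\right) = 4841 \cdot 4566 = 22104006$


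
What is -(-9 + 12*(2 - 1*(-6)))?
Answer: -87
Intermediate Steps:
-(-9 + 12*(2 - 1*(-6))) = -(-9 + 12*(2 + 6)) = -(-9 + 12*8) = -(-9 + 96) = -1*87 = -87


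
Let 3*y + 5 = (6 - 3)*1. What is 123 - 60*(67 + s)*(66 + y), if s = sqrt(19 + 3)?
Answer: -262517 - 3920*sqrt(22) ≈ -2.8090e+5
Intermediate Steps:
s = sqrt(22) ≈ 4.6904
y = -2/3 (y = -5/3 + ((6 - 3)*1)/3 = -5/3 + (3*1)/3 = -5/3 + (1/3)*3 = -5/3 + 1 = -2/3 ≈ -0.66667)
123 - 60*(67 + s)*(66 + y) = 123 - 60*(67 + sqrt(22))*(66 - 2/3) = 123 - 60*(67 + sqrt(22))*196/3 = 123 - 60*(13132/3 + 196*sqrt(22)/3) = 123 + (-262640 - 3920*sqrt(22)) = -262517 - 3920*sqrt(22)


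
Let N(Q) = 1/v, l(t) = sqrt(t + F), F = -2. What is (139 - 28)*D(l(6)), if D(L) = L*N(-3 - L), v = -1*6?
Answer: -37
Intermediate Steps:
v = -6
l(t) = sqrt(-2 + t) (l(t) = sqrt(t - 2) = sqrt(-2 + t))
N(Q) = -1/6 (N(Q) = 1/(-6) = -1/6)
D(L) = -L/6 (D(L) = L*(-1/6) = -L/6)
(139 - 28)*D(l(6)) = (139 - 28)*(-sqrt(-2 + 6)/6) = 111*(-sqrt(4)/6) = 111*(-1/6*2) = 111*(-1/3) = -37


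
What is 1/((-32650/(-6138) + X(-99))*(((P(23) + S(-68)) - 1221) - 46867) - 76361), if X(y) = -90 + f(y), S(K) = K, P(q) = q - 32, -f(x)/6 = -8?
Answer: 1023/1729242212 ≈ 5.9159e-7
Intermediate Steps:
f(x) = 48 (f(x) = -6*(-8) = 48)
P(q) = -32 + q
X(y) = -42 (X(y) = -90 + 48 = -42)
1/((-32650/(-6138) + X(-99))*(((P(23) + S(-68)) - 1221) - 46867) - 76361) = 1/((-32650/(-6138) - 42)*((((-32 + 23) - 68) - 1221) - 46867) - 76361) = 1/((-32650*(-1/6138) - 42)*(((-9 - 68) - 1221) - 46867) - 76361) = 1/((16325/3069 - 42)*((-77 - 1221) - 46867) - 76361) = 1/(-112573*(-1298 - 46867)/3069 - 76361) = 1/(-112573/3069*(-48165) - 76361) = 1/(1807359515/1023 - 76361) = 1/(1729242212/1023) = 1023/1729242212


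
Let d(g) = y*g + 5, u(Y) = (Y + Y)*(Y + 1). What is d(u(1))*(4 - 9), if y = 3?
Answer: -85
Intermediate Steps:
u(Y) = 2*Y*(1 + Y) (u(Y) = (2*Y)*(1 + Y) = 2*Y*(1 + Y))
d(g) = 5 + 3*g (d(g) = 3*g + 5 = 5 + 3*g)
d(u(1))*(4 - 9) = (5 + 3*(2*1*(1 + 1)))*(4 - 9) = (5 + 3*(2*1*2))*(-5) = (5 + 3*4)*(-5) = (5 + 12)*(-5) = 17*(-5) = -85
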